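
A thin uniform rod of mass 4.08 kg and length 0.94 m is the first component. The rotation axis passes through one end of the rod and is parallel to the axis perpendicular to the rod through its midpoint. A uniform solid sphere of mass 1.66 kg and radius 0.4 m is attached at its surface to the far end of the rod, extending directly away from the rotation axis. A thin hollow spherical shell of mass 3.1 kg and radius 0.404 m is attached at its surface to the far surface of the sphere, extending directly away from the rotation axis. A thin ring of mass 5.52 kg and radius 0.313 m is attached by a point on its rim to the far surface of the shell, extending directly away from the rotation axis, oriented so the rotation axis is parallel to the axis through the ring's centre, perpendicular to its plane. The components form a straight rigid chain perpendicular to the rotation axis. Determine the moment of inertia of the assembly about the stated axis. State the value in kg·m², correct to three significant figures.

Thin rod: I_cm = (1/12)ML² = (1/12)(4.08)(0.94)² = 0.30042 kg·m²; centre at d = 0.47 m, so the parallel axis theorem gives I = 0.30042 + (4.08)(0.47)² = 1.2017 kg·m².
Solid sphere: I_cm = (2/5)MR² = (2/5)(1.66)(0.4)² = 0.10624 kg·m²; centre at d = 0.47 + 0.47 + 0.4 = 1.34 m, so the parallel axis theorem gives I = 0.10624 + (1.66)(1.34)² = 3.0869 kg·m².
Spherical shell: I_cm = (2/3)MR² = (2/3)(3.1)(0.404)² = 0.33731 kg·m²; centre at d = 0.47 + 0.47 + 0.4 + 0.4 + 0.404 = 2.144 m, so the parallel axis theorem gives I = 0.33731 + (3.1)(2.144)² = 14.587 kg·m².
Thin ring: I_cm = MR² = (5.52)(0.313)² = 0.54079 kg·m²; centre at d = 0.47 + 0.47 + 0.4 + 0.4 + 0.404 + 0.404 + 0.313 = 2.861 m, so the parallel axis theorem gives I = 0.54079 + (5.52)(2.861)² = 45.724 kg·m².
Total I = 1.2017 + 3.0869 + 14.587 + 45.724 = 64.6 kg·m².

64.6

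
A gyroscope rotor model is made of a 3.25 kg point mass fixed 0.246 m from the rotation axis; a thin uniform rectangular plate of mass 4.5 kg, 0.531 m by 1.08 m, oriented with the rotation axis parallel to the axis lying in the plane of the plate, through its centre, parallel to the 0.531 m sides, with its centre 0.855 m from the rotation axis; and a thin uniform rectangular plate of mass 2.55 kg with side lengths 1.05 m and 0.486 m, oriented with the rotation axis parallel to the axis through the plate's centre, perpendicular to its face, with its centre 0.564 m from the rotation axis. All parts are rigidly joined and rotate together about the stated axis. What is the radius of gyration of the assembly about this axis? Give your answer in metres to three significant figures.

Point mass: I_cm = 0; centre at d = 0.246 m, so I = I_cm + Md² gives I = 0 + (3.25)(0.246)² = 0.19668 kg·m².
Rectangular plate: I_cm = (1/12)Mb² = (1/12)(4.5)(1.08)² = 0.4374 kg·m²; centre at d = 0.855 m, so I = I_cm + Md² gives I = 0.4374 + (4.5)(0.855)² = 3.727 kg·m².
Rectangular plate: I_cm = (1/12)M(a²+b²) = (1/12)(2.55)[(1.05)² + (0.486)²] = 0.28447 kg·m²; centre at d = 0.564 m, so I = I_cm + Md² gives I = 0.28447 + (2.55)(0.564)² = 1.0956 kg·m².
Total I = 5.0193 kg·m²; total mass M = 10.3 kg.
k = √(I/M) = √(5.0193/10.3) = 0.69808 m.

0.698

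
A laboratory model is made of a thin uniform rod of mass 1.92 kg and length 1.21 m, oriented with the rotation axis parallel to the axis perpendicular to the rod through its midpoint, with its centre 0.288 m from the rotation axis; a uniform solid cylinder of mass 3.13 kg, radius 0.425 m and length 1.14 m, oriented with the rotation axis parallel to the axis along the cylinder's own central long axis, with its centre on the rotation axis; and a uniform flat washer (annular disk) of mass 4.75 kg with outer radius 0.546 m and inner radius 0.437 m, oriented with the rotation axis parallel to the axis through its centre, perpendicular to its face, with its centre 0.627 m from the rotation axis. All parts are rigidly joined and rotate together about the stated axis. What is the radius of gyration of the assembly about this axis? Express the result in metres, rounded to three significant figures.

Thin rod: I_cm = (1/12)ML² = (1/12)(1.92)(1.21)² = 0.23426 kg·m²; centre at d = 0.288 m, so I = I_cm + Md² gives I = 0.23426 + (1.92)(0.288)² = 0.39351 kg·m².
Solid cylinder: I_cm = (1/2)MR² = (1/2)(3.13)(0.425)² = 0.28268 kg·m²; axis through the centre, so I = 0.28268 kg·m².
Annular disk: I_cm = (1/2)M(R²+r²) = (1/2)(4.75)[(0.546)² + (0.437)²] = 1.1616 kg·m²; centre at d = 0.627 m, so I = I_cm + Md² gives I = 1.1616 + (4.75)(0.627)² = 3.0289 kg·m².
Total I = 3.7051 kg·m²; total mass M = 9.8 kg.
k = √(I/M) = √(3.7051/9.8) = 0.61488 m.

0.615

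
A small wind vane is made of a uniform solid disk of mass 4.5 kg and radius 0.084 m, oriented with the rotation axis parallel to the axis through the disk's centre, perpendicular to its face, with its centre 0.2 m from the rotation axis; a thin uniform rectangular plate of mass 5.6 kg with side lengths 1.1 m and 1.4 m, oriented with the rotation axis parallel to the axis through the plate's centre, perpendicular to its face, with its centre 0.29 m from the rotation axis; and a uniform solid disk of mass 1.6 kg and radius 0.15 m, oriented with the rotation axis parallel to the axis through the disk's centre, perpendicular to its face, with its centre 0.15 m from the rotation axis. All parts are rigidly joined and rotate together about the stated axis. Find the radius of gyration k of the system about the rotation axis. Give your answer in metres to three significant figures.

0.434

Solid disk: I_cm = (1/2)MR² = (1/2)(4.5)(0.084)² = 0.015876 kg m^2; centre at d = 0.2 m, so the parallel axis theorem gives I = 0.015876 + (4.5)(0.2)² = 0.19588 kg m^2.
Rectangular plate: I_cm = (1/12)M(a²+b²) = (1/12)(5.6)[(1.1)² + (1.4)²] = 1.4793 kg m^2; centre at d = 0.29 m, so the parallel axis theorem gives I = 1.4793 + (5.6)(0.29)² = 1.9503 kg m^2.
Solid disk: I_cm = (1/2)MR² = (1/2)(1.6)(0.15)² = 0.018 kg m^2; centre at d = 0.15 m, so the parallel axis theorem gives I = 0.018 + (1.6)(0.15)² = 0.054 kg m^2.
Total I = 2.2002 kg m^2; total mass M = 11.7 kg.
k = √(I/M) = √(2.2002/11.7) = 0.43365 m.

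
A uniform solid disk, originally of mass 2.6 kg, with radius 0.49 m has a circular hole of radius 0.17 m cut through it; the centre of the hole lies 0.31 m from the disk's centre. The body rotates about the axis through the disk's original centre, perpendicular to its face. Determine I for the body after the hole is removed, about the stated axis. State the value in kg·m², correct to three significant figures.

0.278

Unpierced body about its centre: I₀ = (1/2)MR² = (1/2)(2.6)(0.49)² = 0.31213 kg·m².
The removed disk has mass m = M·(r/R)² = (2.6)(0.17/0.49)² = 0.31295 kg (same uniform areal density).
Its moment of inertia about the rotation axis (parallel-axis theorem): I_hole = (1/2)mr² + md² = (1/2)(0.31295)(0.17)² + (0.31295)(0.31)² = 0.034597 kg·m².
Treating the hole as negative mass, I = I₀ − I_hole = 0.31213 − 0.034597 = 0.27753 kg·m².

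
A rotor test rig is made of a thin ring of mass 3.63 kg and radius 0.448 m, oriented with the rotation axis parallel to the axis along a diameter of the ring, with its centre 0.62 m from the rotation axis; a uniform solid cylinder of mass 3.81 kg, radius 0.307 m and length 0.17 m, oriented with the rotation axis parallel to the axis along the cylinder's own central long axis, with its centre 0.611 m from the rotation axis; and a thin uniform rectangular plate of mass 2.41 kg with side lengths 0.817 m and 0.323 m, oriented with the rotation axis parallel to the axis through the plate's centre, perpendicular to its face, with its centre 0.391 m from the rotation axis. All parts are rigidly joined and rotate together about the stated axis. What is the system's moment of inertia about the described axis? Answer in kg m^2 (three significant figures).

Thin ring: I_cm = (1/2)MR² = (1/2)(3.63)(0.448)² = 0.36428 kg m^2; centre at d = 0.62 m, so I = I_cm + Md² gives I = 0.36428 + (3.63)(0.62)² = 1.7596 kg m^2.
Solid cylinder: I_cm = (1/2)MR² = (1/2)(3.81)(0.307)² = 0.17954 kg m^2; centre at d = 0.611 m, so I = I_cm + Md² gives I = 0.17954 + (3.81)(0.611)² = 1.6019 kg m^2.
Rectangular plate: I_cm = (1/12)M(a²+b²) = (1/12)(2.41)[(0.817)² + (0.323)²] = 0.15501 kg m^2; centre at d = 0.391 m, so I = I_cm + Md² gives I = 0.15501 + (2.41)(0.391)² = 0.52345 kg m^2.
Total I = 1.7596 + 1.6019 + 0.52345 = 3.885 kg m^2.

3.88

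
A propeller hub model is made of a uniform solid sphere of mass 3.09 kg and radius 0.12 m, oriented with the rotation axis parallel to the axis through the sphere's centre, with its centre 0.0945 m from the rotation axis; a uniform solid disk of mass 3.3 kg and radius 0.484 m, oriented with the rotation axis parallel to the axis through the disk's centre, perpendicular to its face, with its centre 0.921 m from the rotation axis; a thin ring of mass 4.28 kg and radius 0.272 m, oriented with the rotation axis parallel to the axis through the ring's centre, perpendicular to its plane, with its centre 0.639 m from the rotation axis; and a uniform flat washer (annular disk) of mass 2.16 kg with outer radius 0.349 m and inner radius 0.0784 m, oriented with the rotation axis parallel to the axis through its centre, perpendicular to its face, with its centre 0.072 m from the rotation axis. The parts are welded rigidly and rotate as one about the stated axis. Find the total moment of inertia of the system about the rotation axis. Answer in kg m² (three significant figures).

Solid sphere: I_cm = (2/5)MR² = (2/5)(3.09)(0.12)² = 0.017798 kg m²; centre at d = 0.0945 m, so I = I_cm + Md² gives I = 0.017798 + (3.09)(0.0945)² = 0.045393 kg m².
Solid disk: I_cm = (1/2)MR² = (1/2)(3.3)(0.484)² = 0.38652 kg m²; centre at d = 0.921 m, so I = I_cm + Md² gives I = 0.38652 + (3.3)(0.921)² = 3.1857 kg m².
Thin ring: I_cm = MR² = (4.28)(0.272)² = 0.31665 kg m²; centre at d = 0.639 m, so I = I_cm + Md² gives I = 0.31665 + (4.28)(0.639)² = 2.0643 kg m².
Annular disk: I_cm = (1/2)M(R²+r²) = (1/2)(2.16)[(0.349)² + (0.0784)²] = 0.13818 kg m²; centre at d = 0.072 m, so I = I_cm + Md² gives I = 0.13818 + (2.16)(0.072)² = 0.14938 kg m².
Total I = 0.045393 + 3.1857 + 2.0643 + 0.14938 = 5.4448 kg m².

5.44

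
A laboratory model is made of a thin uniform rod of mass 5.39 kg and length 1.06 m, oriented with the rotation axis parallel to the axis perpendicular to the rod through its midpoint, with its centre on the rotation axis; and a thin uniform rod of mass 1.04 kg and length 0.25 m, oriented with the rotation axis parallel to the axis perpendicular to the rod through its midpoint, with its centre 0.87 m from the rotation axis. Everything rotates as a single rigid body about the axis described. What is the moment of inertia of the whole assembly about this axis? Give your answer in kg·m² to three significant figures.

1.30

Thin rod: I_cm = (1/12)ML² = (1/12)(5.39)(1.06)² = 0.50468 kg·m²; axis through the centre, so I = 0.50468 kg·m².
Thin rod: I_cm = (1/12)ML² = (1/12)(1.04)(0.25)² = 0.0054167 kg·m²; centre at d = 0.87 m, so the parallel axis theorem gives I = 0.0054167 + (1.04)(0.87)² = 0.79259 kg·m².
Total I = 0.50468 + 0.79259 = 1.2973 kg·m².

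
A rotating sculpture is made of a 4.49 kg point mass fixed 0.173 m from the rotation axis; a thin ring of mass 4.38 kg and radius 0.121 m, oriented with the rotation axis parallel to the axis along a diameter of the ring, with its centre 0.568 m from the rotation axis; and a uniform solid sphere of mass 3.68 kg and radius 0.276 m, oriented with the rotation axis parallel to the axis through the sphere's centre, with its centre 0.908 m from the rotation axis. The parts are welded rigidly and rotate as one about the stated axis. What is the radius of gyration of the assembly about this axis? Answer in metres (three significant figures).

Point mass: I_cm = 0; centre at d = 0.173 m, so I = I_cm + Md² gives I = 0 + (4.49)(0.173)² = 0.13438 kg·m².
Thin ring: I_cm = (1/2)MR² = (1/2)(4.38)(0.121)² = 0.032064 kg·m²; centre at d = 0.568 m, so I = I_cm + Md² gives I = 0.032064 + (4.38)(0.568)² = 1.4452 kg·m².
Solid sphere: I_cm = (2/5)MR² = (2/5)(3.68)(0.276)² = 0.11213 kg·m²; centre at d = 0.908 m, so I = I_cm + Md² gives I = 0.11213 + (3.68)(0.908)² = 3.1462 kg·m².
Total I = 4.7257 kg·m²; total mass M = 12.55 kg.
k = √(I/M) = √(4.7257/12.55) = 0.61364 m.

0.614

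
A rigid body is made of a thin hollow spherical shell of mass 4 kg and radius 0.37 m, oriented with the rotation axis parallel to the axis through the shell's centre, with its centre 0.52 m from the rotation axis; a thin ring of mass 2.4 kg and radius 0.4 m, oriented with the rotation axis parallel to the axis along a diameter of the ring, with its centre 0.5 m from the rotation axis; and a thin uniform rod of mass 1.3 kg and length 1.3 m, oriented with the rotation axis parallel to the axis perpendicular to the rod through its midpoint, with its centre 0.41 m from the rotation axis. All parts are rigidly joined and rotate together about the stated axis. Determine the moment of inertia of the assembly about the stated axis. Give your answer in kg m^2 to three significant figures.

2.64

Spherical shell: I_cm = (2/3)MR² = (2/3)(4)(0.37)² = 0.36507 kg m^2; centre at d = 0.52 m, so I = I_cm + Md² gives I = 0.36507 + (4)(0.52)² = 1.4467 kg m^2.
Thin ring: I_cm = (1/2)MR² = (1/2)(2.4)(0.4)² = 0.192 kg m^2; centre at d = 0.5 m, so I = I_cm + Md² gives I = 0.192 + (2.4)(0.5)² = 0.792 kg m^2.
Thin rod: I_cm = (1/12)ML² = (1/12)(1.3)(1.3)² = 0.18308 kg m^2; centre at d = 0.41 m, so I = I_cm + Md² gives I = 0.18308 + (1.3)(0.41)² = 0.40161 kg m^2.
Total I = 1.4467 + 0.792 + 0.40161 = 2.6403 kg m^2.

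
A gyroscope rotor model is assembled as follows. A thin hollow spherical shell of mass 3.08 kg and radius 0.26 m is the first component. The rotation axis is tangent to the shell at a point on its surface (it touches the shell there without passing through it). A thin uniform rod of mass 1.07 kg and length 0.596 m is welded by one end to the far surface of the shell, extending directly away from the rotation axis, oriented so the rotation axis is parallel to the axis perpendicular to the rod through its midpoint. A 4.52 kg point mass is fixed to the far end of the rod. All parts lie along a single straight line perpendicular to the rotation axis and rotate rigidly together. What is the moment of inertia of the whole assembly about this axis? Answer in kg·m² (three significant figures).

Spherical shell: I_cm = (2/3)MR² = (2/3)(3.08)(0.26)² = 0.13881 kg·m²; centre at d = 0.26 m, so I = I_cm + Md² gives I = 0.13881 + (3.08)(0.26)² = 0.34701 kg·m².
Thin rod: I_cm = (1/12)ML² = (1/12)(1.07)(0.596)² = 0.031673 kg·m²; centre at d = 0.26 + 0.26 + 0.298 = 0.818 m, so I = I_cm + Md² gives I = 0.031673 + (1.07)(0.818)² = 0.74764 kg·m².
Point mass: I_cm = 0; centre at d = 0.26 + 0.26 + 0.298 + 0.298 = 1.116 m, so I = I_cm + Md² gives I = 0 + (4.52)(1.116)² = 5.6295 kg·m².
Total I = 0.34701 + 0.74764 + 5.6295 = 6.7241 kg·m².

6.72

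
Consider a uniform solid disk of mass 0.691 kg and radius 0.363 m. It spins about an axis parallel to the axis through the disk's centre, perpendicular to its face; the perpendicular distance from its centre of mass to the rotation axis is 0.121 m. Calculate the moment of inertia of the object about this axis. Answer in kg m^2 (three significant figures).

0.0556

I_cm = (1/2)MR² = (1/2)(0.691)(0.363)² = 0.045526 kg m^2; centre at d = 0.121 m, so I = I_cm + Md² gives I = 0.045526 + (0.691)(0.121)² = 0.055643 kg m^2.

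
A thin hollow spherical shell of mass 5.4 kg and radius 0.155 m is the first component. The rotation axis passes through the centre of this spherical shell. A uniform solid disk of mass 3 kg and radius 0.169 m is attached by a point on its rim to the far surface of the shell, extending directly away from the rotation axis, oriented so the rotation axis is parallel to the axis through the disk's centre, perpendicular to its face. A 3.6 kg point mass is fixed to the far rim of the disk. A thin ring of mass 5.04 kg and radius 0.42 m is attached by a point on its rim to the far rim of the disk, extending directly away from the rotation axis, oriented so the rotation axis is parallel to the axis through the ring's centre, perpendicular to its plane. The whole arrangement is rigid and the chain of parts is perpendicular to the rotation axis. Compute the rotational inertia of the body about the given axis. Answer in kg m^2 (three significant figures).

Spherical shell: I_cm = (2/3)MR² = (2/3)(5.4)(0.155)² = 0.08649 kg m^2; axis through the centre, so I = 0.08649 kg m^2.
Solid disk: I_cm = (1/2)MR² = (1/2)(3)(0.169)² = 0.042842 kg m^2; centre at d = 0.155 + 0.169 = 0.324 m, so I = I_cm + Md² gives I = 0.042842 + (3)(0.324)² = 0.35777 kg m^2.
Point mass: I_cm = 0; centre at d = 0.155 + 0.169 + 0.169 = 0.493 m, so I = I_cm + Md² gives I = 0 + (3.6)(0.493)² = 0.87498 kg m^2.
Thin ring: I_cm = MR² = (5.04)(0.42)² = 0.88906 kg m^2; centre at d = 0.155 + 0.169 + 0.169 + 0.42 = 0.913 m, so I = I_cm + Md² gives I = 0.88906 + (5.04)(0.913)² = 5.0902 kg m^2.
Total I = 0.08649 + 0.35777 + 0.87498 + 5.0902 = 6.4095 kg m^2.

6.41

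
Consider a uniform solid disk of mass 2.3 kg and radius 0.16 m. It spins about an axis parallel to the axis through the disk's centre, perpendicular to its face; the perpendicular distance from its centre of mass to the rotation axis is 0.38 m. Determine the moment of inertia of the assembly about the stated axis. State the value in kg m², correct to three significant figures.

I_cm = (1/2)MR² = (1/2)(2.3)(0.16)² = 0.02944 kg m²; centre at d = 0.38 m, so the parallel axis theorem gives I = 0.02944 + (2.3)(0.38)² = 0.36156 kg m².

0.362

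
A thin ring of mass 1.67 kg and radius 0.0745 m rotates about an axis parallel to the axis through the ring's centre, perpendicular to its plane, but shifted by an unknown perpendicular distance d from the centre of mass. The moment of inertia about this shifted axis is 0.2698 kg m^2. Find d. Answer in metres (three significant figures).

About the centre-of-mass axis, I_cm = MR² = (1.67)(0.0745)² = 0.0092689 kg m^2.
Parallel axis theorem: I = I_cm + Md², so Md² = 0.2698 − 0.0092689 = 0.26053 kg m^2.
d = √(0.26053 / 1.67) = 0.39498 m.

0.395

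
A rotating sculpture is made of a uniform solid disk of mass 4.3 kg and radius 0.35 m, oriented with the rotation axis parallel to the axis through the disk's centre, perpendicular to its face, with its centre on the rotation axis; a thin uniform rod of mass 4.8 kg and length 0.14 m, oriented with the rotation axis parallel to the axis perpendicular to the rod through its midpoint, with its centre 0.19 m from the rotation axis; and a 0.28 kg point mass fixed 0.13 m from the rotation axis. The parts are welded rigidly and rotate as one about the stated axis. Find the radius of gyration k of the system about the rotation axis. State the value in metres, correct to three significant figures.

Solid disk: I_cm = (1/2)MR² = (1/2)(4.3)(0.35)² = 0.26337 kg m^2; axis through the centre, so I = 0.26337 kg m^2.
Thin rod: I_cm = (1/12)ML² = (1/12)(4.8)(0.14)² = 0.00784 kg m^2; centre at d = 0.19 m, so I = I_cm + Md² gives I = 0.00784 + (4.8)(0.19)² = 0.18112 kg m^2.
Point mass: I_cm = 0; centre at d = 0.13 m, so I = I_cm + Md² gives I = 0 + (0.28)(0.13)² = 0.004732 kg m^2.
Total I = 0.44923 kg m^2; total mass M = 9.38 kg.
k = √(I/M) = √(0.44923/9.38) = 0.21884 m.

0.219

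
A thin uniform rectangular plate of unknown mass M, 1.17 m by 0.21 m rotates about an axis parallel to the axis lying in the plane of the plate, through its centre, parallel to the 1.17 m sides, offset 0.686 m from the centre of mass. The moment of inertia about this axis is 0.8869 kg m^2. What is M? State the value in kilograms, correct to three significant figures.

I = I_cm + Md² = (1/12)Mb² + Md² = M·[0.0833333·(0.21)² + (0.686)²] = M·0.47427.
So M = 0.8869 / 0.47427 = 1.87 kg.

1.87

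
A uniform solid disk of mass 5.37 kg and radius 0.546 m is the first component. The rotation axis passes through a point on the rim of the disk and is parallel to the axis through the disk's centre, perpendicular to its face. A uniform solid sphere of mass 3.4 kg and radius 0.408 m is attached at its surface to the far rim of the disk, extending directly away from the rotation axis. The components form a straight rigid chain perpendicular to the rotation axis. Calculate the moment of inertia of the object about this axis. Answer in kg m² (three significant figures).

Solid disk: I_cm = (1/2)MR² = (1/2)(5.37)(0.546)² = 0.80044 kg m²; centre at d = 0.546 m, so I = I_cm + Md² gives I = 0.80044 + (5.37)(0.546)² = 2.4013 kg m².
Solid sphere: I_cm = (2/5)MR² = (2/5)(3.4)(0.408)² = 0.22639 kg m²; centre at d = 0.546 + 0.546 + 0.408 = 1.5 m, so I = I_cm + Md² gives I = 0.22639 + (3.4)(1.5)² = 7.8764 kg m².
Total I = 2.4013 + 7.8764 = 10.278 kg m².

10.3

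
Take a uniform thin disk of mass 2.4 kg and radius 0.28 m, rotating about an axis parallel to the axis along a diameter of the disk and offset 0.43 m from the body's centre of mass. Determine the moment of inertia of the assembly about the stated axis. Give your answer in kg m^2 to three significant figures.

I_cm = (1/4)MR² = (1/4)(2.4)(0.28)² = 0.04704 kg m^2; centre at d = 0.43 m, so I = I_cm + Md² gives I = 0.04704 + (2.4)(0.43)² = 0.4908 kg m^2.

0.491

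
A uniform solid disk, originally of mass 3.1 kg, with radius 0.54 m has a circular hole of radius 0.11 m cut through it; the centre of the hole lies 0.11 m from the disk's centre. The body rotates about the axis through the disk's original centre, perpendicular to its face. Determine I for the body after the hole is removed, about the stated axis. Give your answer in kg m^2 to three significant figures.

Unpierced body about its centre: I₀ = (1/2)MR² = (1/2)(3.1)(0.54)² = 0.45198 kg m^2.
The removed disk has mass m = M·(r/R)² = (3.1)(0.11/0.54)² = 0.12864 kg (same uniform areal density).
Its moment of inertia about the rotation axis (parallel-axis theorem): I_hole = (1/2)mr² + md² = (1/2)(0.12864)(0.11)² + (0.12864)(0.11)² = 0.0023347 kg m^2.
Treating the hole as negative mass, I = I₀ − I_hole = 0.45198 − 0.0023347 = 0.44965 kg m^2.

0.450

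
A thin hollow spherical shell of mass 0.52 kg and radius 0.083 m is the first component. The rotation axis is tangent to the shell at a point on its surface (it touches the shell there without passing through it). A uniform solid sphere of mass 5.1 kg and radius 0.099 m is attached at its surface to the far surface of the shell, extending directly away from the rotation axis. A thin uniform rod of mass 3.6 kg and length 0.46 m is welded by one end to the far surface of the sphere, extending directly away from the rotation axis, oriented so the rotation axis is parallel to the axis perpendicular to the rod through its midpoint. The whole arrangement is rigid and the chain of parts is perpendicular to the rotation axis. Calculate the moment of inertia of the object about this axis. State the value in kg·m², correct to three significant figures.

Spherical shell: I_cm = (2/3)MR² = (2/3)(0.52)(0.083)² = 0.0023882 kg·m²; centre at d = 0.083 m, so I = I_cm + Md² gives I = 0.0023882 + (0.52)(0.083)² = 0.0059705 kg·m².
Solid sphere: I_cm = (2/5)MR² = (2/5)(5.1)(0.099)² = 0.019994 kg·m²; centre at d = 0.083 + 0.083 + 0.099 = 0.265 m, so I = I_cm + Md² gives I = 0.019994 + (5.1)(0.265)² = 0.37814 kg·m².
Thin rod: I_cm = (1/12)ML² = (1/12)(3.6)(0.46)² = 0.06348 kg·m²; centre at d = 0.083 + 0.083 + 0.099 + 0.099 + 0.23 = 0.594 m, so I = I_cm + Md² gives I = 0.06348 + (3.6)(0.594)² = 1.3337 kg·m².
Total I = 0.0059705 + 0.37814 + 1.3337 = 1.7178 kg·m².

1.72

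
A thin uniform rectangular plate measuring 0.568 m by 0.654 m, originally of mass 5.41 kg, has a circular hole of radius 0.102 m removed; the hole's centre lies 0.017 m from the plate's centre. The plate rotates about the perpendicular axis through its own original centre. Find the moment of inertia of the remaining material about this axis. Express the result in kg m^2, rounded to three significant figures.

Unpierced body about its centre: I₀ = (1/12)M(a²+b²) = (1/12)(5.41)[(0.568)² + (0.654)²] = 0.33828 kg m^2.
The removed disk has mass m = M·πr²/(ab) = (5.41)·π(0.102)²/(0.568·0.654) = 0.47602 kg (same uniform areal density).
Its moment of inertia about the rotation axis (parallel-axis theorem): I_hole = (1/2)mr² + md² = (1/2)(0.47602)(0.102)² + (0.47602)(0.017)² = 0.0026138 kg m^2.
Treating the hole as negative mass, I = I₀ − I_hole = 0.33828 − 0.0026138 = 0.33566 kg m^2.

0.336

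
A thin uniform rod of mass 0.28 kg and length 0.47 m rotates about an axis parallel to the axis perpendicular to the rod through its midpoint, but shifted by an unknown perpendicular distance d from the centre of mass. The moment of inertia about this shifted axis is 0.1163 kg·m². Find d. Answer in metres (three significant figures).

About the centre-of-mass axis, I_cm = (1/12)ML² = (1/12)(0.28)(0.47)² = 0.0051543 kg·m².
Parallel axis theorem: I = I_cm + Md², so Md² = 0.1163 − 0.0051543 = 0.11115 kg·m².
d = √(0.11115 / 0.28) = 0.63004 m.

0.630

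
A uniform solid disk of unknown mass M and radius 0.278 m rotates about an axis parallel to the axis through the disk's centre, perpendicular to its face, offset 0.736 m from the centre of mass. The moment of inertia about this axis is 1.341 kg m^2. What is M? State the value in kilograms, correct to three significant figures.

2.31

I = I_cm + Md² = (1/2)MR² + Md² = M·[0.5·(0.278)² + (0.736)²] = M·0.58034.
So M = 1.341 / 0.58034 = 2.3107 kg.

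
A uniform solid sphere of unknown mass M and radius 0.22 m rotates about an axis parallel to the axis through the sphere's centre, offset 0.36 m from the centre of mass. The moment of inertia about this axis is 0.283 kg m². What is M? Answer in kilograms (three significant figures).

1.90

I = I_cm + Md² = (2/5)MR² + Md² = M·[0.4·(0.22)² + (0.36)²] = M·0.14896.
So M = 0.283 / 0.14896 = 1.8998 kg.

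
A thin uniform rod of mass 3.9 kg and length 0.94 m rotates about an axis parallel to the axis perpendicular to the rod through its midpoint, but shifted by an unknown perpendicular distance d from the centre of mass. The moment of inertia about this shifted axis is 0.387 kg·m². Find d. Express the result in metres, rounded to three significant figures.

About the centre-of-mass axis, I_cm = (1/12)ML² = (1/12)(3.9)(0.94)² = 0.28717 kg·m².
Parallel axis theorem: I = I_cm + Md², so Md² = 0.387 − 0.28717 = 0.09983 kg·m².
d = √(0.09983 / 3.9) = 0.15999 m.

0.160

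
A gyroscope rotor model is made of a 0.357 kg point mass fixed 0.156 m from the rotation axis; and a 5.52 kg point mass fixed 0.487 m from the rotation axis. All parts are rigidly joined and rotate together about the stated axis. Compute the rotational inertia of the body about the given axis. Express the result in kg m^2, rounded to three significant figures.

Point mass: I_cm = 0; centre at d = 0.156 m, so the parallel axis theorem gives I = 0 + (0.357)(0.156)² = 0.008688 kg m^2.
Point mass: I_cm = 0; centre at d = 0.487 m, so the parallel axis theorem gives I = 0 + (5.52)(0.487)² = 1.3092 kg m^2.
Total I = 0.008688 + 1.3092 = 1.3179 kg m^2.

1.32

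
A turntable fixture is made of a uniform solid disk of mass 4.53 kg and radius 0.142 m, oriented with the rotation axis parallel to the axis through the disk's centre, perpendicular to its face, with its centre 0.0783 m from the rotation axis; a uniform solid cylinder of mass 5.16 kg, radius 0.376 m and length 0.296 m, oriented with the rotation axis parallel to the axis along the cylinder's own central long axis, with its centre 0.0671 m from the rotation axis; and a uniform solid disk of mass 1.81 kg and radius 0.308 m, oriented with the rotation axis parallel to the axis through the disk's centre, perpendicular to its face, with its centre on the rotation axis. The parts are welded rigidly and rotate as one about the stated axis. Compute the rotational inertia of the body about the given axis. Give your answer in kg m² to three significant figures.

Solid disk: I_cm = (1/2)MR² = (1/2)(4.53)(0.142)² = 0.045671 kg m²; centre at d = 0.0783 m, so the parallel axis theorem gives I = 0.045671 + (4.53)(0.0783)² = 0.073444 kg m².
Solid cylinder: I_cm = (1/2)MR² = (1/2)(5.16)(0.376)² = 0.36475 kg m²; centre at d = 0.0671 m, so the parallel axis theorem gives I = 0.36475 + (5.16)(0.0671)² = 0.38798 kg m².
Solid disk: I_cm = (1/2)MR² = (1/2)(1.81)(0.308)² = 0.085852 kg m²; axis through the centre, so I = 0.085852 kg m².
Total I = 0.073444 + 0.38798 + 0.085852 = 0.54728 kg m².

0.547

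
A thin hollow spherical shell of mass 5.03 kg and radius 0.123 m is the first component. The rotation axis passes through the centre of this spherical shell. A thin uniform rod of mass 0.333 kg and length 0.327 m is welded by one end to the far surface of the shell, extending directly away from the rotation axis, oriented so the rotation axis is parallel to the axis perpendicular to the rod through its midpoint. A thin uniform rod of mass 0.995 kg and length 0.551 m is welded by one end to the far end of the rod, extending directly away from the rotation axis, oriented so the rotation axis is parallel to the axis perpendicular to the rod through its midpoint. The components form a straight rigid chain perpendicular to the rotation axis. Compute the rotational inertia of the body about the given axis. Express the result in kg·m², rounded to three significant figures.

Spherical shell: I_cm = (2/3)MR² = (2/3)(5.03)(0.123)² = 0.050733 kg·m²; axis through the centre, so I = 0.050733 kg·m².
Thin rod: I_cm = (1/12)ML² = (1/12)(0.333)(0.327)² = 0.0029673 kg·m²; centre at d = 0.123 + 0.1635 = 0.2865 m, so I = I_cm + Md² gives I = 0.0029673 + (0.333)(0.2865)² = 0.030301 kg·m².
Thin rod: I_cm = (1/12)ML² = (1/12)(0.995)(0.551)² = 0.025174 kg·m²; centre at d = 0.123 + 0.1635 + 0.1635 + 0.2755 = 0.7255 m, so I = I_cm + Md² gives I = 0.025174 + (0.995)(0.7255)² = 0.54889 kg·m².
Total I = 0.050733 + 0.030301 + 0.54889 = 0.62993 kg·m².

0.630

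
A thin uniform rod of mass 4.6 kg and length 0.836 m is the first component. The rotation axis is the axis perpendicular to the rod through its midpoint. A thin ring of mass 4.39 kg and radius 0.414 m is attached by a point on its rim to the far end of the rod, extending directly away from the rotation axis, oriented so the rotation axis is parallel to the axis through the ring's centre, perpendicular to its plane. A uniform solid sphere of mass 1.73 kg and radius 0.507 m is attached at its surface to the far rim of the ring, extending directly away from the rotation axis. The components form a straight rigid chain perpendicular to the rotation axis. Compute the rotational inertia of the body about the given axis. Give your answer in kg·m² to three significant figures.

9.55

Thin rod: I_cm = (1/12)ML² = (1/12)(4.6)(0.836)² = 0.26791 kg·m²; axis through the centre, so I = 0.26791 kg·m².
Thin ring: I_cm = MR² = (4.39)(0.414)² = 0.75243 kg·m²; centre at d = 0.418 + 0.414 = 0.832 m, so I = I_cm + Md² gives I = 0.75243 + (4.39)(0.832)² = 3.7913 kg·m².
Solid sphere: I_cm = (2/5)MR² = (2/5)(1.73)(0.507)² = 0.17788 kg·m²; centre at d = 0.418 + 0.414 + 0.414 + 0.507 = 1.753 m, so I = I_cm + Md² gives I = 0.17788 + (1.73)(1.753)² = 5.4942 kg·m².
Total I = 0.26791 + 3.7913 + 5.4942 = 9.5534 kg·m².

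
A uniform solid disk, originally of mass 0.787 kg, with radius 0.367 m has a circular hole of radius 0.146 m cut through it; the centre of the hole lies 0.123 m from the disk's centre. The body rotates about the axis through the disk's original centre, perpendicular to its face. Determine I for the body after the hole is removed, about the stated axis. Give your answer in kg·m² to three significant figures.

0.0498

Unpierced body about its centre: I₀ = (1/2)MR² = (1/2)(0.787)(0.367)² = 0.053 kg·m².
The removed disk has mass m = M·(r/R)² = (0.787)(0.146/0.367)² = 0.12455 kg (same uniform areal density).
Its moment of inertia about the rotation axis (parallel-axis theorem): I_hole = (1/2)mr² + md² = (1/2)(0.12455)(0.146)² + (0.12455)(0.123)² = 0.0032118 kg·m².
Treating the hole as negative mass, I = I₀ − I_hole = 0.053 − 0.0032118 = 0.049788 kg·m².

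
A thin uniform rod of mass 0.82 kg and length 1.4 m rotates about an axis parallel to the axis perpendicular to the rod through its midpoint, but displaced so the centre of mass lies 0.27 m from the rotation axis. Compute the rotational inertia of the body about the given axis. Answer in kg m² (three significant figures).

I_cm = (1/12)ML² = (1/12)(0.82)(1.4)² = 0.13393 kg m²; centre at d = 0.27 m, so the parallel axis theorem gives I = 0.13393 + (0.82)(0.27)² = 0.19371 kg m².

0.194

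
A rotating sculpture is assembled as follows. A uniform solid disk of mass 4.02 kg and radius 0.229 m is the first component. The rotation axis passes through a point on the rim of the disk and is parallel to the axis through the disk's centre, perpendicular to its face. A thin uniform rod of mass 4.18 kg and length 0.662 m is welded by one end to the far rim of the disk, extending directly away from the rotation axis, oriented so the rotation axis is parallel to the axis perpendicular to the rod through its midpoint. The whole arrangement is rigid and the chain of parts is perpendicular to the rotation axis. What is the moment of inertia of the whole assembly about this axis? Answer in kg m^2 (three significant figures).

Solid disk: I_cm = (1/2)MR² = (1/2)(4.02)(0.229)² = 0.10541 kg m^2; centre at d = 0.229 m, so the parallel axis theorem gives I = 0.10541 + (4.02)(0.229)² = 0.31622 kg m^2.
Thin rod: I_cm = (1/12)ML² = (1/12)(4.18)(0.662)² = 0.15265 kg m^2; centre at d = 0.229 + 0.229 + 0.331 = 0.789 m, so the parallel axis theorem gives I = 0.15265 + (4.18)(0.789)² = 2.7548 kg m^2.
Total I = 0.31622 + 2.7548 = 3.071 kg m^2.

3.07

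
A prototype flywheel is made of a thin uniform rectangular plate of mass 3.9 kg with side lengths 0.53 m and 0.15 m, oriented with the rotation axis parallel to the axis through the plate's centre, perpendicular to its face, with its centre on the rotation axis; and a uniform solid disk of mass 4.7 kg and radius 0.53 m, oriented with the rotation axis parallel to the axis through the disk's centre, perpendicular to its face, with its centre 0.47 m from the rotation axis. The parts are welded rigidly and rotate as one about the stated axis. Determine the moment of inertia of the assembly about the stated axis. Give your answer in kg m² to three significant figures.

Rectangular plate: I_cm = (1/12)M(a²+b²) = (1/12)(3.9)[(0.53)² + (0.15)²] = 0.098605 kg m²; axis through the centre, so I = 0.098605 kg m².
Solid disk: I_cm = (1/2)MR² = (1/2)(4.7)(0.53)² = 0.66012 kg m²; centre at d = 0.47 m, so the parallel axis theorem gives I = 0.66012 + (4.7)(0.47)² = 1.6983 kg m².
Total I = 0.098605 + 1.6983 = 1.797 kg m².

1.80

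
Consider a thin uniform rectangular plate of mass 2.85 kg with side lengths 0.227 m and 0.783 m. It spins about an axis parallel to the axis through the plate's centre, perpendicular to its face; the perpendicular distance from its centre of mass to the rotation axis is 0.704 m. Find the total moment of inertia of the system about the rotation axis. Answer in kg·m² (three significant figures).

1.57

I_cm = (1/12)M(a²+b²) = (1/12)(2.85)[(0.227)² + (0.783)²] = 0.15785 kg·m²; centre at d = 0.704 m, so I = I_cm + Md² gives I = 0.15785 + (2.85)(0.704)² = 1.5704 kg·m².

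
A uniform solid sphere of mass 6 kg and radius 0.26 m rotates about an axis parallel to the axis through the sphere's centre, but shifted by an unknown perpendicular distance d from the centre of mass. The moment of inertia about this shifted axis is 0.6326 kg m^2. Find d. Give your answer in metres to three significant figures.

0.280

About the centre-of-mass axis, I_cm = (2/5)MR² = (2/5)(6)(0.26)² = 0.16224 kg m^2.
Parallel axis theorem: I = I_cm + Md², so Md² = 0.6326 − 0.16224 = 0.47036 kg m^2.
d = √(0.47036 / 6) = 0.27999 m.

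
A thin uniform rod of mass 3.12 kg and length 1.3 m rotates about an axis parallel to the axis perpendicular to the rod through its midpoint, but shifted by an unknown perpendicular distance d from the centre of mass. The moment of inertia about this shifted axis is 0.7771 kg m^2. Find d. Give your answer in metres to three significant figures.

About the centre-of-mass axis, I_cm = (1/12)ML² = (1/12)(3.12)(1.3)² = 0.4394 kg m^2.
Parallel axis theorem: I = I_cm + Md², so Md² = 0.7771 − 0.4394 = 0.3377 kg m^2.
d = √(0.3377 / 3.12) = 0.32899 m.

0.329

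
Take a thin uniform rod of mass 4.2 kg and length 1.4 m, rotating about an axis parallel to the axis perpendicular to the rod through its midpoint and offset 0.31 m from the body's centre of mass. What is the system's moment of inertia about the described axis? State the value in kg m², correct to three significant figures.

1.09

I_cm = (1/12)ML² = (1/12)(4.2)(1.4)² = 0.686 kg m²; centre at d = 0.31 m, so the parallel axis theorem gives I = 0.686 + (4.2)(0.31)² = 1.0896 kg m².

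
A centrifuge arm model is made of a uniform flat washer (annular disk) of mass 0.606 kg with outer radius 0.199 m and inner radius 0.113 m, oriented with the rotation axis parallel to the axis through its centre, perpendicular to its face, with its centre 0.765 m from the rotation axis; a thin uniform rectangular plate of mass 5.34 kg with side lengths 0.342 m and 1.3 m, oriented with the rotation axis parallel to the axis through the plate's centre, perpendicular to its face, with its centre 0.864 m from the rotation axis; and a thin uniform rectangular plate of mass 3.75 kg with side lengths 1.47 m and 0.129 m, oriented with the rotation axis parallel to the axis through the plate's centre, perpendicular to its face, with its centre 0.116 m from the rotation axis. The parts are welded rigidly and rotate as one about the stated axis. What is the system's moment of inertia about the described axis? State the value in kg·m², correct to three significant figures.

Annular disk: I_cm = (1/2)M(R²+r²) = (1/2)(0.606)[(0.199)² + (0.113)²] = 0.015868 kg·m²; centre at d = 0.765 m, so the parallel axis theorem gives I = 0.015868 + (0.606)(0.765)² = 0.37051 kg·m².
Rectangular plate: I_cm = (1/12)M(a²+b²) = (1/12)(5.34)[(0.342)² + (1.3)²] = 0.8041 kg·m²; centre at d = 0.864 m, so the parallel axis theorem gives I = 0.8041 + (5.34)(0.864)² = 4.7904 kg·m².
Rectangular plate: I_cm = (1/12)M(a²+b²) = (1/12)(3.75)[(1.47)² + (0.129)²] = 0.68048 kg·m²; centre at d = 0.116 m, so the parallel axis theorem gives I = 0.68048 + (3.75)(0.116)² = 0.73094 kg·m².
Total I = 0.37051 + 4.7904 + 0.73094 = 5.8918 kg·m².

5.89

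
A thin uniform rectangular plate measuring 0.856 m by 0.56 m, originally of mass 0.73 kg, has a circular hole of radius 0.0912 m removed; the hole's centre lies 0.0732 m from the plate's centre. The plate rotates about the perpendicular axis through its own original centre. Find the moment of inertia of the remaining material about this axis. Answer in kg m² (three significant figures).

0.0633

Unpierced body about its centre: I₀ = (1/12)M(a²+b²) = (1/12)(0.73)[(0.856)² + (0.56)²] = 0.063652 kg m².
The removed disk has mass m = M·πr²/(ab) = (0.73)·π(0.0912)²/(0.856·0.56) = 0.039792 kg (same uniform areal density).
Its moment of inertia about the rotation axis (parallel-axis theorem): I_hole = (1/2)mr² + md² = (1/2)(0.039792)(0.0912)² + (0.039792)(0.0732)² = 0.0003787 kg m².
Treating the hole as negative mass, I = I₀ − I_hole = 0.063652 − 0.0003787 = 0.063273 kg m².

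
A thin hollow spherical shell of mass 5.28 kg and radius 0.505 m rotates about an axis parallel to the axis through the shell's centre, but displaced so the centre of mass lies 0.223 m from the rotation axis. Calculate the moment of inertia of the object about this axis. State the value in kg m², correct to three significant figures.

1.16

I_cm = (2/3)MR² = (2/3)(5.28)(0.505)² = 0.89769 kg m²; centre at d = 0.223 m, so I = I_cm + Md² gives I = 0.89769 + (5.28)(0.223)² = 1.1603 kg m².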